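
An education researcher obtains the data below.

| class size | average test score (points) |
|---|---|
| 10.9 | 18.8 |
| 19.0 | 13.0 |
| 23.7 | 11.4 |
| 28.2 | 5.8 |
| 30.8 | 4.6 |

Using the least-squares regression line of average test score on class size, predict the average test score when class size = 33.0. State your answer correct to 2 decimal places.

n = 5, Σx = 112.6, Σy = 53.6, Σxy = 1027.34, Σx² = 2785.38
Sxx = Σx² − (Σx)²/n = 2785.38 − 2535.752 = 249.628
Sxy = Σxy − (Σx)(Σy)/n = 1027.34 − 1207.072 = -179.732
b = Sxy/Sxx = -179.732/249.628 = -0.719999
a = ȳ − b·x̄ = 10.72 − (-0.719999)·22.52 = 26.934386
ŷ(33.0) = a + b·33.0 = 26.934386 + (-0.719999)·33 = 3.174407

3.17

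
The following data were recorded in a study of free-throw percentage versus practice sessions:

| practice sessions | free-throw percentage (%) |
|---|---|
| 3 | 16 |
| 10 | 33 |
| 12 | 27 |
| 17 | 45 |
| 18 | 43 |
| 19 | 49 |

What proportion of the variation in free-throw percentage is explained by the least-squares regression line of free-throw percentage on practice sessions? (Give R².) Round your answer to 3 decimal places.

0.918

n = 6, Σx = 79, Σy = 213, Σxy = 3172, Σx² = 1227, Σy² = 8349
Sxx = Σx² − (Σx)²/n = 1227 − 1040.166667 = 186.833333
Sxy = Σxy − (Σx)(Σy)/n = 3172 − 2804.5 = 367.5
Syy = Σy² − (Σy)²/n = 8349 − 7561.5 = 787.5
R² = Sxy²/(Sxx·Syy) = (367.5)²/(186.833333·787.5) = 0.917930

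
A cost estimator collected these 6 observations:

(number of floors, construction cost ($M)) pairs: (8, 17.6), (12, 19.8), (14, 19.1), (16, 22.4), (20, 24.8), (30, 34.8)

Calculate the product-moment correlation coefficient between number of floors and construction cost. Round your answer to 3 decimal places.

0.980

n = 6, Σx = 100, Σy = 138.5, Σxy = 2544.2, Σx² = 1960, Σy² = 3394.45
Sxx = Σx² − (Σx)²/n = 1960 − 1666.666667 = 293.333333
Sxy = Σxy − (Σx)(Σy)/n = 2544.2 − 2308.333333 = 235.866667
Syy = Σy² − (Σy)²/n = 3394.45 − 3197.041667 = 197.408333
r = Sxy/√(Sxx·Syy) = 235.866667/√(57906.444444) = 235.866667/240.637579 = 0.980174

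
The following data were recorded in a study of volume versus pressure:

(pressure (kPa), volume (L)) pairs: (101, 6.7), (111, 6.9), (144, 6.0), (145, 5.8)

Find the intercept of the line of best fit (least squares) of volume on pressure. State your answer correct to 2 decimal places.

9.11

n = 4, Σx = 501, Σy = 25.4, Σxy = 3147.6, Σx² = 64283
Sxx = Σx² − (Σx)²/n = 64283 − 62750.25 = 1532.75
Sxy = Σxy − (Σx)(Σy)/n = 3147.6 − 3181.35 = -33.75
b = Sxy/Sxx = -33.75/1532.75 = -0.022019
a = ȳ − b·x̄ = 6.35 − (-0.022019)·125.25 = 9.107911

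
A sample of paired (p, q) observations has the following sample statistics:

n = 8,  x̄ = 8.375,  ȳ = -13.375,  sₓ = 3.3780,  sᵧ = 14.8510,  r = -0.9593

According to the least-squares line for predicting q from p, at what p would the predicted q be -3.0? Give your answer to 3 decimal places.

5.915

b = r · sᵧ/sₓ = -0.9593 · 14.851/3.378 = -4.217455
a = ȳ − b·x̄ = -13.375 − (-4.217455)·8.375 = 21.946189
Set a + b·x = -3.0: x = (-3.0 − 21.946189) / (-4.217455) = 5.914986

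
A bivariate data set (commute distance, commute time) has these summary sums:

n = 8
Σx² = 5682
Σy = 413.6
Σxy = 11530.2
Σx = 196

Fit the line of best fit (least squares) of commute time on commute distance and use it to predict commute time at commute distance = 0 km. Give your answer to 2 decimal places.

Sxx = Σx² − (Σx)²/n = 5682 − 4802 = 880
Sxy = Σxy − (Σx)(Σy)/n = 11530.2 − 10133.2 = 1397
b = Sxy/Sxx = 1397/880 = 1.5875
a = ȳ − b·x̄ = 51.7 − 1.5875·24.5 = 12.80625
ŷ(0) = a + b·0 = 12.80625 + 1.5875·0 = 12.80625

12.81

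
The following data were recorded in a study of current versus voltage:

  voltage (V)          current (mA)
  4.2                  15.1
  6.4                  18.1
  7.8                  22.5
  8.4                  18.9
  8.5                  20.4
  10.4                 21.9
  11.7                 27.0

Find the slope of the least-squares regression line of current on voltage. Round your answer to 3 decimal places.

n = 7, Σx = 57.4, Σy = 143.9, Σxy = 1230.58, Σx² = 507.3
Sxx = Σx² − (Σx)²/n = 507.3 − 470.68 = 36.62
Sxy = Σxy − (Σx)(Σy)/n = 1230.58 − 1179.98 = 50.6
b = Sxy/Sxx = 50.6/36.62 = 1.381759

1.382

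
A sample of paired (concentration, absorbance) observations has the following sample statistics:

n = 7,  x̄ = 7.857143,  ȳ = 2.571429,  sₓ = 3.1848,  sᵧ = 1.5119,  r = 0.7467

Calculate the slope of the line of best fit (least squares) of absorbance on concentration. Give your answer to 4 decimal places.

0.3545

b = r · sᵧ/sₓ = 0.7467 · 1.5119/3.1848 = 0.354476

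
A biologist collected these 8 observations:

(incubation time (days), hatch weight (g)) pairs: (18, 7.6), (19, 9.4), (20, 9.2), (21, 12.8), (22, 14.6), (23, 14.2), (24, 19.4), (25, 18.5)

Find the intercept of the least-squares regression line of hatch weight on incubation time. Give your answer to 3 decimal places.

n = 8, Σx = 172, Σy = 105.7, Σxy = 2344.1, Σx² = 3740
Sxx = Σx² − (Σx)²/n = 3740 − 3698 = 42
Sxy = Σxy − (Σx)(Σy)/n = 2344.1 − 2272.55 = 71.55
b = Sxy/Sxx = 71.55/42 = 1.703571
a = ȳ − b·x̄ = 13.2125 − 1.703571·21.5 = -23.414286

-23.414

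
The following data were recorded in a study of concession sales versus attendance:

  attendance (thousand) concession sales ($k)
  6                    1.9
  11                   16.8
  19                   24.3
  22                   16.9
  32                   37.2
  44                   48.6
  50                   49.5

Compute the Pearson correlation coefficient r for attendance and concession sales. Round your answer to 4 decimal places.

0.9651

n = 7, Σx = 184, Σy = 195.2, Σxy = 6833.5, Σx² = 6462, Σy² = 7358
Sxx = Σx² − (Σx)²/n = 6462 − 4836.571429 = 1625.428571
Sxy = Σxy − (Σx)(Σy)/n = 6833.5 − 5130.971429 = 1702.528571
Syy = Σy² − (Σy)²/n = 7358 − 5443.291429 = 1914.708571
r = Sxy/√(Sxx·Syy) = 1702.528571/√(3112222.017959) = 1702.528571/1764.149092 = 0.965071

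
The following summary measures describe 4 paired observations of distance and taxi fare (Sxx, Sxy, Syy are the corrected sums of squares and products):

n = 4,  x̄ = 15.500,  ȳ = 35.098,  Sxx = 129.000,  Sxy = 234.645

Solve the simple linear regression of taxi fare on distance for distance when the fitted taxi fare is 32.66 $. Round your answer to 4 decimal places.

b = Sxy/Sxx = 234.645/129 = 1.818953
a = ȳ − b·x̄ = 35.098 − 1.818953·15.5 = 6.904221
Set a + b·x = 32.66: x = (32.66 − 6.904221) / 1.818953 = 14.159669

14.1597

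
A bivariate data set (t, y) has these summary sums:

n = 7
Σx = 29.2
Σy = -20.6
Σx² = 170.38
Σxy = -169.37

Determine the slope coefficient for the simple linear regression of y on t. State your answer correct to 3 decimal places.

-1.718

Sxx = Σx² − (Σx)²/n = 170.38 − 121.805714 = 48.574286
Sxy = Σxy − (Σx)(Σy)/n = -169.37 − (-85.931429) = -83.438571
b = Sxy/Sxx = -83.438571/48.574286 = -1.717752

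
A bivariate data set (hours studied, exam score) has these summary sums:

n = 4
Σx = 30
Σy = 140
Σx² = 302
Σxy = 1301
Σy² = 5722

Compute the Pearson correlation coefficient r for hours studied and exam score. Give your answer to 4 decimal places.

0.9977

Sxx = Σx² − (Σx)²/n = 302 − 225 = 77
Sxy = Σxy − (Σx)(Σy)/n = 1301 − 1050 = 251
Syy = Σy² − (Σy)²/n = 5722 − 4900 = 822
r = Sxy/√(Sxx·Syy) = 251/√(63294) = 251/251.582988 = 0.997683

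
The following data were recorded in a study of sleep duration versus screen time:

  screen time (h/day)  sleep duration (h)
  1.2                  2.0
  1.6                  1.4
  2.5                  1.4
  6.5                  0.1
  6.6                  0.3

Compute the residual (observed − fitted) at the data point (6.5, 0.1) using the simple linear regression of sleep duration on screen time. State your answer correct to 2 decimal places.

-0.11

n = 5, Σx = 18.4, Σy = 5.2, Σxy = 10.77, Σx² = 96.06
Sxx = Σx² − (Σx)²/n = 96.06 − 67.712 = 28.348
Sxy = Σxy − (Σx)(Σy)/n = 10.77 − 19.136 = -8.366
b = Sxy/Sxx = -8.366/28.348 = -0.295118
a = ȳ − b·x̄ = 1.04 − (-0.295118)·3.68 = 2.126034
ŷ(6.5) = 2.126034 + (-0.295118)·6.5 = 0.207768
residual = y − ŷ = 0.1 − 0.207768 = -0.107768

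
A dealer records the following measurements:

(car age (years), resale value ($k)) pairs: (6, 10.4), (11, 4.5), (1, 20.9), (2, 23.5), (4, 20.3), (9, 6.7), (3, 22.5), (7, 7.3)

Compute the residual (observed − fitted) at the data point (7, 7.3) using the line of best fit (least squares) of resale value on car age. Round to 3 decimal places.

n = 8, Σx = 43, Σy = 116.1, Σxy = 439.9, Σx² = 317
Sxx = Σx² − (Σx)²/n = 317 − 231.125 = 85.875
Sxy = Σxy − (Σx)(Σy)/n = 439.9 − 624.0375 = -184.1375
b = Sxy/Sxx = -184.1375/85.875 = -2.144250
a = ȳ − b·x̄ = 14.5125 − (-2.144250)·5.375 = 26.037846
ŷ(7) = 26.037846 + (-2.144250)·7 = 11.028093
residual = y − ŷ = 7.3 − 11.028093 = -3.728093

-3.728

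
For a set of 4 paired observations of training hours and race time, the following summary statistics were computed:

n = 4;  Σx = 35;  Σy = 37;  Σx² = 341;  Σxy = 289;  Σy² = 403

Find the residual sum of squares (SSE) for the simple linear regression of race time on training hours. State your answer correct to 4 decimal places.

26.0000

Sxx = Σx² − (Σx)²/n = 341 − 306.25 = 34.75
Sxy = Σxy − (Σx)(Σy)/n = 289 − 323.75 = -34.75
Syy = Σy² − (Σy)²/n = 403 − 342.25 = 60.75
b = Sxy/Sxx = -34.75/34.75 = -1
SSE = Syy − b·Sxy = 60.75 − (-1)·(-34.75) = 26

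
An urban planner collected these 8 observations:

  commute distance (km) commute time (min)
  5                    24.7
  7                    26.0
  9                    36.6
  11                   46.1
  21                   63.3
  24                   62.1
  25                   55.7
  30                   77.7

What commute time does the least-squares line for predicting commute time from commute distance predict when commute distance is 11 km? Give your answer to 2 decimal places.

n = 8, Σx = 132, Σy = 392.2, Σxy = 7685.2, Σx² = 2818
Sxx = Σx² − (Σx)²/n = 2818 − 2178 = 640
Sxy = Σxy − (Σx)(Σy)/n = 7685.2 − 6471.3 = 1213.9
b = Sxy/Sxx = 1213.9/640 = 1.896719
a = ȳ − b·x̄ = 49.025 − 1.896719·16.5 = 17.729141
ŷ(11) = a + b·11 = 17.729141 + 1.896719·11 = 38.593047

38.59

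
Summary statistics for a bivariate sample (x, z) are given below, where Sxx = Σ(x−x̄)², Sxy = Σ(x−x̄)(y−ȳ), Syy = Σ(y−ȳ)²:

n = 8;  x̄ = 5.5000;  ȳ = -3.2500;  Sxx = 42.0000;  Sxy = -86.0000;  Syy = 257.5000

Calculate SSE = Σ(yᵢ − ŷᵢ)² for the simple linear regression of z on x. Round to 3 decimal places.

81.405

b = Sxy/Sxx = -86/42 = -2.047619
SSE = Syy − b·Sxy = 257.5 − (-2.047619)·(-86) = 81.404762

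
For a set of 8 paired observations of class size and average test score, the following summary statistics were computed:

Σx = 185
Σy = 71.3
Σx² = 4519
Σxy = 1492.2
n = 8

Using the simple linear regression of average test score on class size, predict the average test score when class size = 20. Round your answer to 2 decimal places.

10.94

Sxx = Σx² − (Σx)²/n = 4519 − 4278.125 = 240.875
Sxy = Σxy − (Σx)(Σy)/n = 1492.2 − 1648.8125 = -156.6125
b = Sxy/Sxx = -156.6125/240.875 = -0.650182
a = ȳ − b·x̄ = 8.9125 − (-0.650182)·23.125 = 23.947950
ŷ(20) = a + b·20 = 23.947950 + (-0.650182)·20 = 10.944318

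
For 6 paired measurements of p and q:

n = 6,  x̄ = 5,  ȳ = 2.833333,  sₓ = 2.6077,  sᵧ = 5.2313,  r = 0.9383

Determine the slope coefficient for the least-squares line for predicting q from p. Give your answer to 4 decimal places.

b = r · sᵧ/sₓ = 0.9383 · 5.2313/2.6077 = 1.882321

1.8823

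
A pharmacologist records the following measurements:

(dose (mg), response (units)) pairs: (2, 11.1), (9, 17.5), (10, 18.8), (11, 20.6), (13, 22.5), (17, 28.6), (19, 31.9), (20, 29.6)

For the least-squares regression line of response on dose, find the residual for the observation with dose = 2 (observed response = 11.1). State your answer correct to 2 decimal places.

0.90

n = 8, Σx = 101, Σy = 180.6, Σxy = 2571.1, Σx² = 1525
Sxx = Σx² − (Σx)²/n = 1525 − 1275.125 = 249.875
Sxy = Σxy − (Σx)(Σy)/n = 2571.1 − 2280.075 = 291.025
b = Sxy/Sxx = 291.025/249.875 = 1.164682
a = ȳ − b·x̄ = 22.575 − 1.164682·12.625 = 7.870885
ŷ(2) = 7.870885 + 1.164682·2 = 10.200250
residual = y − ŷ = 11.1 − 10.200250 = 0.899750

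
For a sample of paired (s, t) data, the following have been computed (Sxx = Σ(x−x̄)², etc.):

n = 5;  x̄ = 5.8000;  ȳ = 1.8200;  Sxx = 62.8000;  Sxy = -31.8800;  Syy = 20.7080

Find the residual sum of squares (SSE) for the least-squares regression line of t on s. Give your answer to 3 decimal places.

b = Sxy/Sxx = -31.88/62.8 = -0.507643
SSE = Syy − b·Sxy = 20.708 − (-0.507643)·(-31.88) = 4.524331

4.524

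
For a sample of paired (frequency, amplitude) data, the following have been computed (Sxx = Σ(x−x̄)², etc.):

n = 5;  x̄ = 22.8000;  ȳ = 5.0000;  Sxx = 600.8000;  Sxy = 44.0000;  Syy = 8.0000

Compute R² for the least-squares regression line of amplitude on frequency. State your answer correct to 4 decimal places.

R² = Sxy²/(Sxx·Syy) = (44)²/(600.8·8) = 0.402796

0.4028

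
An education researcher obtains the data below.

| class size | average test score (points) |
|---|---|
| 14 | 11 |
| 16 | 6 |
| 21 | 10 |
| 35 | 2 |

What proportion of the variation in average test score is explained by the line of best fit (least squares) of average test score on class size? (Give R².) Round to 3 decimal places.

n = 4, Σx = 86, Σy = 29, Σxy = 530, Σx² = 2118, Σy² = 261
Sxx = Σx² − (Σx)²/n = 2118 − 1849 = 269
Sxy = Σxy − (Σx)(Σy)/n = 530 − 623.5 = -93.5
Syy = Σy² − (Σy)²/n = 261 − 210.25 = 50.75
R² = Sxy²/(Sxx·Syy) = (-93.5)²/(269·50.75) = 0.640376

0.640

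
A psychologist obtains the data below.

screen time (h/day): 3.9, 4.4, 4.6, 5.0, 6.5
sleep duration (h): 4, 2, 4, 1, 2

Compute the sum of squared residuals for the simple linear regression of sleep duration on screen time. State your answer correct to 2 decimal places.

5.42

n = 5, Σx = 24.4, Σy = 13, Σxy = 60.8, Σx² = 122.98, Σy² = 41
Sxx = Σx² − (Σx)²/n = 122.98 − 119.072 = 3.908
Sxy = Σxy − (Σx)(Σy)/n = 60.8 − 63.44 = -2.64
Syy = Σy² − (Σy)²/n = 41 − 33.8 = 7.2
b = Sxy/Sxx = -2.64/3.908 = -0.675537
SSE = Syy − b·Sxy = 7.2 − (-0.675537)·(-2.64) = 5.416581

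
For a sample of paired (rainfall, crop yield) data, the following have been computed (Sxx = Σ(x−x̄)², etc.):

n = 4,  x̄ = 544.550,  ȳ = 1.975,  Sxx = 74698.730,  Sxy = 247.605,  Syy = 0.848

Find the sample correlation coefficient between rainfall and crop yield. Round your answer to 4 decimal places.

0.9838

r = Sxy/√(Sxx·Syy) = 247.605/√(63344.52304) = 247.605/251.683379 = 0.983796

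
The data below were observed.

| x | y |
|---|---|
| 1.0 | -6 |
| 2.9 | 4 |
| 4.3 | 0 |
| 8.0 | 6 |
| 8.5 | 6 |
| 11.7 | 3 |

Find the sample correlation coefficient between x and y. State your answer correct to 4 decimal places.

n = 6, Σx = 36.4, Σy = 13, Σxy = 139.7, Σx² = 301.04, Σy² = 133
Sxx = Σx² − (Σx)²/n = 301.04 − 220.826667 = 80.213333
Sxy = Σxy − (Σx)(Σy)/n = 139.7 − 78.866667 = 60.833333
Syy = Σy² − (Σy)²/n = 133 − 28.166667 = 104.833333
r = Sxy/√(Sxx·Syy) = 60.833333/√(8409.031111) = 60.833333/91.700769 = 0.663390

0.6634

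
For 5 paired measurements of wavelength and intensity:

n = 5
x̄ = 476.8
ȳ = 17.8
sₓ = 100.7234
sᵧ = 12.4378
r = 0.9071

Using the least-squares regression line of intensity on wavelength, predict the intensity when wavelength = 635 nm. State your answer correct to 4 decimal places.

35.5205

b = r · sᵧ/sₓ = 0.9071 · 12.4378/100.7234 = 0.112013
a = ȳ − b·x̄ = 17.8 − 0.112013·476.8 = -35.607790
ŷ(635) = a + b·635 = -35.607790 + 0.112013·635 = 35.520454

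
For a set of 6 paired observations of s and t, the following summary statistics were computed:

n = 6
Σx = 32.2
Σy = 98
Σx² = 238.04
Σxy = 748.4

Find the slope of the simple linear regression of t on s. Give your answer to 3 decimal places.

3.410

Sxx = Σx² − (Σx)²/n = 238.04 − 172.806667 = 65.233333
Sxy = Σxy − (Σx)(Σy)/n = 748.4 − 525.933333 = 222.466667
b = Sxy/Sxx = 222.466667/65.233333 = 3.410322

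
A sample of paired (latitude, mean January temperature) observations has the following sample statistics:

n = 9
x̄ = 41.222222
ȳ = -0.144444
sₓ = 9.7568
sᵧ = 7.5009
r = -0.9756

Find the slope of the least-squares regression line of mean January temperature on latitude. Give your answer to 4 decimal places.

-0.7500

b = r · sᵧ/sₓ = -0.9756 · 7.5009/9.7568 = -0.750028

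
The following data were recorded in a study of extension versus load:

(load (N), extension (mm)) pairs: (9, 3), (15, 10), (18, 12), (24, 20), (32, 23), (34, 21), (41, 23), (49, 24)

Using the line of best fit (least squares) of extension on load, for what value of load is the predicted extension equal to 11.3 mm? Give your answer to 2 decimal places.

n = 8, Σx = 222, Σy = 136, Σxy = 4442, Σx² = 7468
Sxx = Σx² − (Σx)²/n = 7468 − 6160.5 = 1307.5
Sxy = Σxy − (Σx)(Σy)/n = 4442 − 3774 = 668
b = Sxy/Sxx = 668/1307.5 = 0.510899
a = ȳ − b·x̄ = 17 − 0.510899·27.75 = 2.822562
Set a + b·x = 11.3: x = (11.3 − 2.822562) / 0.510899 = 16.593189

16.59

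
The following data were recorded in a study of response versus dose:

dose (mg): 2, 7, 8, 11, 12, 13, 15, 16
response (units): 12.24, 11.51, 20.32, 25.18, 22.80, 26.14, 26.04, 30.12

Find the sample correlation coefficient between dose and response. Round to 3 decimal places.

0.915

n = 8, Σx = 84, Σy = 174.35, Σxy = 2030.53, Σx² = 1032, Σy² = 4117.6681
Sxx = Σx² − (Σx)²/n = 1032 − 882 = 150
Sxy = Σxy − (Σx)(Σy)/n = 2030.53 − 1830.675 = 199.855
Syy = Σy² − (Σy)²/n = 4117.6681 − 3799.740313 = 317.927788
r = Sxy/√(Sxx·Syy) = 199.855/√(47689.168125) = 199.855/218.378497 = 0.915177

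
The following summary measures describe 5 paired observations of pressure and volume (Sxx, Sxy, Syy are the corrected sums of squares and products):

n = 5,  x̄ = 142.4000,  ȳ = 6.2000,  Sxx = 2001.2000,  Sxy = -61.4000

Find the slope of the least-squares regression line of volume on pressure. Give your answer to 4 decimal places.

-0.0307

b = Sxy/Sxx = -61.4/2001.2 = -0.030682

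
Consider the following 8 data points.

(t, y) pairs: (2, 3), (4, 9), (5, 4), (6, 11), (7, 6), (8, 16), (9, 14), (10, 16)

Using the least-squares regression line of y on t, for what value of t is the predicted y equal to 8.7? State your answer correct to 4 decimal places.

5.6459

n = 8, Σx = 51, Σy = 79, Σxy = 584, Σx² = 375
Sxx = Σx² − (Σx)²/n = 375 − 325.125 = 49.875
Sxy = Σxy − (Σx)(Σy)/n = 584 − 503.625 = 80.375
b = Sxy/Sxx = 80.375/49.875 = 1.611529
a = ȳ − b·x̄ = 9.875 − 1.611529·6.375 = -0.398496
Set a + b·x = 8.7: x = (8.7 − (-0.398496)) / 1.611529 = 5.645879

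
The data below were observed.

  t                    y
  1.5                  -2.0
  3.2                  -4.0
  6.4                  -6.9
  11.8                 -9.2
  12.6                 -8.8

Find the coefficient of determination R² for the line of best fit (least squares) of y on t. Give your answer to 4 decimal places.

n = 5, Σx = 35.5, Σy = -30.9, Σxy = -279.4, Σx² = 351.45, Σy² = 229.69
Sxx = Σx² − (Σx)²/n = 351.45 − 252.05 = 99.4
Sxy = Σxy − (Σx)(Σy)/n = -279.4 − (-219.39) = -60.01
Syy = Σy² − (Σy)²/n = 229.69 − 190.962 = 38.728
R² = Sxy²/(Sxx·Syy) = (-60.01)²/(99.4·38.728) = 0.935483

0.9355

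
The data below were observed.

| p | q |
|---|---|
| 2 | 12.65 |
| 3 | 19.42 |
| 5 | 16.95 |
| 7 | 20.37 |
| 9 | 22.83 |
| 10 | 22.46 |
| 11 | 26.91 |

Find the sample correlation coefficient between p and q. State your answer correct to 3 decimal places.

n = 7, Σx = 47, Σy = 141.59, Σxy = 1036.98, Σx² = 389, Σy² = 2989.2069
Sxx = Σx² − (Σx)²/n = 389 − 315.571429 = 73.428571
Sxy = Σxy − (Σx)(Σy)/n = 1036.98 − 950.675714 = 86.304286
Syy = Σy² − (Σy)²/n = 2989.2069 − 2863.961157 = 125.245743
r = Sxy/√(Sxx·Syy) = 86.304286/√(9196.615976) = 86.304286/95.898988 = 0.899950

0.900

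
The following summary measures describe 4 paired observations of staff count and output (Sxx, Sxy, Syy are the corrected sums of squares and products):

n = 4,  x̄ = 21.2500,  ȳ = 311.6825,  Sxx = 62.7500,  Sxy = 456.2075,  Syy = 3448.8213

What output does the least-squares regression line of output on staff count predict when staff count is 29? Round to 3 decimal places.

b = Sxy/Sxx = 456.2075/62.75 = 7.270239
a = ȳ − b·x̄ = 311.6825 − 7.270239·21.25 = 157.189920
ŷ(29) = a + b·29 = 157.189920 + 7.270239·29 = 368.026853

368.027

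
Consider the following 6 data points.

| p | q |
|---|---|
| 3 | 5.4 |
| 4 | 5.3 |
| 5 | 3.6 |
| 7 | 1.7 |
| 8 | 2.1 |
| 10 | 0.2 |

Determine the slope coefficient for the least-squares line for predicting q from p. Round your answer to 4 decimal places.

-0.7679

n = 6, Σx = 37, Σy = 18.3, Σxy = 86.1, Σx² = 263
Sxx = Σx² − (Σx)²/n = 263 − 228.166667 = 34.833333
Sxy = Σxy − (Σx)(Σy)/n = 86.1 − 112.85 = -26.75
b = Sxy/Sxx = -26.75/34.833333 = -0.767943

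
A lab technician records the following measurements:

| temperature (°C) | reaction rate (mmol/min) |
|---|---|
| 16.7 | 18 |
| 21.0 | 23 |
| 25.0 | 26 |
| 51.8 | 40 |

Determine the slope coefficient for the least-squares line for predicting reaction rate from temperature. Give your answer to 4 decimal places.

n = 4, Σx = 114.5, Σy = 107, Σxy = 3505.6, Σx² = 4028.13
Sxx = Σx² − (Σx)²/n = 4028.13 − 3277.5625 = 750.5675
Sxy = Σxy − (Σx)(Σy)/n = 3505.6 − 3062.875 = 442.725
b = Sxy/Sxx = 442.725/750.5675 = 0.589854

0.5899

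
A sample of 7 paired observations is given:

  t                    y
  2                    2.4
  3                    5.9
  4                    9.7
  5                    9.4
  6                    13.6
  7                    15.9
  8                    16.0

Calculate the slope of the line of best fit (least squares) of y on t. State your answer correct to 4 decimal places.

n = 7, Σx = 35, Σy = 72.9, Σxy = 429.2, Σx² = 203
Sxx = Σx² − (Σx)²/n = 203 − 175 = 28
Sxy = Σxy − (Σx)(Σy)/n = 429.2 − 364.5 = 64.7
b = Sxy/Sxx = 64.7/28 = 2.310714

2.3107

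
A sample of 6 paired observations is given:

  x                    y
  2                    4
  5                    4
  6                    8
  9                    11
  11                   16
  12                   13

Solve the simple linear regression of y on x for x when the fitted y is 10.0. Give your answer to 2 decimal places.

8.06

n = 6, Σx = 45, Σy = 56, Σxy = 507, Σx² = 411
Sxx = Σx² − (Σx)²/n = 411 − 337.5 = 73.5
Sxy = Σxy − (Σx)(Σy)/n = 507 − 420 = 87
b = Sxy/Sxx = 87/73.5 = 1.183673
a = ȳ − b·x̄ = 9.333333 − 1.183673·7.5 = 0.455782
Set a + b·x = 10.0: x = (10.0 − 0.455782) / 1.183673 = 8.063218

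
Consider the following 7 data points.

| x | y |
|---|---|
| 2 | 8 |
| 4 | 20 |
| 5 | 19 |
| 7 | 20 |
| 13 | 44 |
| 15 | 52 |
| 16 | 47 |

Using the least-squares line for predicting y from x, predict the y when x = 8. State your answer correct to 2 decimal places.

27.47

n = 7, Σx = 62, Σy = 210, Σxy = 2435, Σx² = 744
Sxx = Σx² − (Σx)²/n = 744 − 549.142857 = 194.857143
Sxy = Σxy − (Σx)(Σy)/n = 2435 − 1860 = 575
b = Sxy/Sxx = 575/194.857143 = 2.950880
a = ȳ − b·x̄ = 30 − 2.950880·8.857143 = 3.863636
ŷ(8) = a + b·8 = 3.863636 + 2.950880·8 = 27.470674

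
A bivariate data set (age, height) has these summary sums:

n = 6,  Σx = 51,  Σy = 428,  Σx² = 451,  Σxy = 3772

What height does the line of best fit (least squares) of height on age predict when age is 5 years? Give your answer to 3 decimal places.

Sxx = Σx² − (Σx)²/n = 451 − 433.5 = 17.5
Sxy = Σxy − (Σx)(Σy)/n = 3772 − 3638 = 134
b = Sxy/Sxx = 134/17.5 = 7.657143
a = ȳ − b·x̄ = 71.333333 − 7.657143·8.5 = 6.247619
ŷ(5) = a + b·5 = 6.247619 + 7.657143·5 = 44.533333

44.533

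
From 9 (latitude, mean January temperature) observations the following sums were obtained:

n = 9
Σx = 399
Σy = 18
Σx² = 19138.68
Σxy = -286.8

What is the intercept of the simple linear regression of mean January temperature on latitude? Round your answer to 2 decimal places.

35.17

Sxx = Σx² − (Σx)²/n = 19138.68 − 17689 = 1449.68
Sxy = Σxy − (Σx)(Σy)/n = -286.8 − 798 = -1084.8
b = Sxy/Sxx = -1084.8/1449.68 = -0.748303
a = ȳ − b·x̄ = 2 − (-0.748303)·44.333333 = 35.174770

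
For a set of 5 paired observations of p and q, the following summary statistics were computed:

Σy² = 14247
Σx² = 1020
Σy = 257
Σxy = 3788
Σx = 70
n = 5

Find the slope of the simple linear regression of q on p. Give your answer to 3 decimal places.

4.750

Sxx = Σx² − (Σx)²/n = 1020 − 980 = 40
Sxy = Σxy − (Σx)(Σy)/n = 3788 − 3598 = 190
b = Sxy/Sxx = 190/40 = 4.75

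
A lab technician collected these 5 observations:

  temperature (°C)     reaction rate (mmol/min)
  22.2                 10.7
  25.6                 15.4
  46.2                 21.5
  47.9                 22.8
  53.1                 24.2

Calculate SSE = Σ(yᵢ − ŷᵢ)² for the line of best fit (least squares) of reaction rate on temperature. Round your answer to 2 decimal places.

n = 5, Σx = 195, Σy = 94.6, Σxy = 4002.22, Σx² = 8396.66, Σy² = 1919.38
Sxx = Σx² − (Σx)²/n = 8396.66 − 7605 = 791.66
Sxy = Σxy − (Σx)(Σy)/n = 4002.22 − 3689.4 = 312.82
Syy = Σy² − (Σy)²/n = 1919.38 − 1789.832 = 129.548
b = Sxy/Sxx = 312.82/791.66 = 0.395144
SSE = Syy − b·Sxy = 129.548 − 0.395144·312.82 = 5.938935

5.94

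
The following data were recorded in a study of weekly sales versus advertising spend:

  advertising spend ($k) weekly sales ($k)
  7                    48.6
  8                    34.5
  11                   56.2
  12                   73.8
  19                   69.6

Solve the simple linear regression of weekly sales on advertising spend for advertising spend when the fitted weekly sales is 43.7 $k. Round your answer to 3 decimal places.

n = 5, Σx = 57, Σy = 282.7, Σxy = 3442.4, Σx² = 739
Sxx = Σx² − (Σx)²/n = 739 − 649.8 = 89.2
Sxy = Σxy − (Σx)(Σy)/n = 3442.4 − 3222.78 = 219.62
b = Sxy/Sxx = 219.62/89.2 = 2.462108
a = ȳ − b·x̄ = 56.54 − 2.462108·11.4 = 28.471973
Set a + b·x = 43.7: x = (43.7 − 28.471973) / 2.462108 = 6.184956

6.185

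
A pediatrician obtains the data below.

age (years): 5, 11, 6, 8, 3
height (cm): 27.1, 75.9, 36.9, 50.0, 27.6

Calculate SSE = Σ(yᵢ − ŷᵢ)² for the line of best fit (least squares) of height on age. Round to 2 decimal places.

n = 5, Σx = 33, Σy = 217.5, Σxy = 1674.6, Σx² = 255, Σy² = 11118.59
Sxx = Σx² − (Σx)²/n = 255 − 217.8 = 37.2
Sxy = Σxy − (Σx)(Σy)/n = 1674.6 − 1435.5 = 239.1
Syy = Σy² − (Σy)²/n = 11118.59 − 9461.25 = 1657.34
b = Sxy/Sxx = 239.1/37.2 = 6.427419
SSE = Syy − b·Sxy = 1657.34 − 6.427419·239.1 = 120.544032

120.54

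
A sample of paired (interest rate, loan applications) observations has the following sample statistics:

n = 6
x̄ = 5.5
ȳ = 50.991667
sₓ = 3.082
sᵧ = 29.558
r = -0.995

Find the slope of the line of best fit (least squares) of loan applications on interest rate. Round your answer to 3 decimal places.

b = r · sᵧ/sₓ = -0.995 · 29.558/3.082 = -9.542573

-9.543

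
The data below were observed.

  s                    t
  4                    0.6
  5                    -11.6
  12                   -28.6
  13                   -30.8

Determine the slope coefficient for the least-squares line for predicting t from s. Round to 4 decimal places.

n = 4, Σx = 34, Σy = -70.4, Σxy = -799.2, Σx² = 354
Sxx = Σx² − (Σx)²/n = 354 − 289 = 65
Sxy = Σxy − (Σx)(Σy)/n = -799.2 − (-598.4) = -200.8
b = Sxy/Sxx = -200.8/65 = -3.089231

-3.0892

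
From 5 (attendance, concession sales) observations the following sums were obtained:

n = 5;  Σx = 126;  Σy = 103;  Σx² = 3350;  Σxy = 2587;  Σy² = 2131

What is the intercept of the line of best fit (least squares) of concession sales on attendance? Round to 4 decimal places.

Sxx = Σx² − (Σx)²/n = 3350 − 3175.2 = 174.8
Sxy = Σxy − (Σx)(Σy)/n = 2587 − 2595.6 = -8.6
b = Sxy/Sxx = -8.6/174.8 = -0.049199
a = ȳ − b·x̄ = 20.6 − (-0.049199)·25.2 = 21.839817

21.8398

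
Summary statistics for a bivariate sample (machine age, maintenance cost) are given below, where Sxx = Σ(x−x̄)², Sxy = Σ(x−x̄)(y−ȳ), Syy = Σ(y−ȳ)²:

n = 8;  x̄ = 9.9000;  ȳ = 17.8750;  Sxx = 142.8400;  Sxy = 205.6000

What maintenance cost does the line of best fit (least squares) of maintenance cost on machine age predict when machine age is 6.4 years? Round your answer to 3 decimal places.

b = Sxy/Sxx = 205.6/142.84 = 1.439373
a = ȳ − b·x̄ = 17.875 − 1.439373·9.9 = 3.625210
ŷ(6.4) = a + b·6.4 = 3.625210 + 1.439373·6.4 = 12.837195

12.837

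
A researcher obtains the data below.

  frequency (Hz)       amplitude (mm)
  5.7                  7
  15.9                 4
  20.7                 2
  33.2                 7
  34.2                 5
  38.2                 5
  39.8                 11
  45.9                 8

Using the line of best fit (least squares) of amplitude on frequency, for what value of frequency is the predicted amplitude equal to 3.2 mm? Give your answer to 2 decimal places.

n = 8, Σx = 233.6, Σy = 49, Σxy = 1544.3, Σx² = 8135.76
Sxx = Σx² − (Σx)²/n = 8135.76 − 6821.12 = 1314.64
Sxy = Σxy − (Σx)(Σy)/n = 1544.3 − 1430.8 = 113.5
b = Sxy/Sxx = 113.5/1314.64 = 0.086335
a = ȳ − b·x̄ = 6.125 − 0.086335·29.2 = 3.604006
Set a + b·x = 3.2: x = (3.2 − 3.604006) / 0.086335 = -4.679489

-4.68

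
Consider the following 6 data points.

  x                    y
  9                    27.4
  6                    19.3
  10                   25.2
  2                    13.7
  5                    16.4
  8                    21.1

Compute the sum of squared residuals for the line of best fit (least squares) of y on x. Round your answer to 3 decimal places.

n = 6, Σx = 40, Σy = 123.1, Σxy = 892.6, Σx² = 310, Σy² = 2660.15
Sxx = Σx² − (Σx)²/n = 310 − 266.666667 = 43.333333
Sxy = Σxy − (Σx)(Σy)/n = 892.6 − 820.666667 = 71.933333
Syy = Σy² − (Σy)²/n = 2660.15 − 2525.601667 = 134.548333
b = Sxy/Sxx = 71.933333/43.333333 = 1.66
SSE = Syy − b·Sxy = 134.548333 − 1.66·71.933333 = 15.139

15.139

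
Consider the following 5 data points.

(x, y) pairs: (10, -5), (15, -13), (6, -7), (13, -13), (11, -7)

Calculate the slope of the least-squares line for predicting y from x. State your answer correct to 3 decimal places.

-0.826

n = 5, Σx = 55, Σy = -45, Σxy = -533, Σx² = 651
Sxx = Σx² − (Σx)²/n = 651 − 605 = 46
Sxy = Σxy − (Σx)(Σy)/n = -533 − (-495) = -38
b = Sxy/Sxx = -38/46 = -0.826087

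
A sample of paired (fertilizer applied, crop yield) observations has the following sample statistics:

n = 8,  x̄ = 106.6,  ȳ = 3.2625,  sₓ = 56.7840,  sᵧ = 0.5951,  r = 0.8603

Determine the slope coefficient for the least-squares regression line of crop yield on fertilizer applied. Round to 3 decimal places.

b = r · sᵧ/sₓ = 0.8603 · 0.5951/56.784 = 0.009016

0.009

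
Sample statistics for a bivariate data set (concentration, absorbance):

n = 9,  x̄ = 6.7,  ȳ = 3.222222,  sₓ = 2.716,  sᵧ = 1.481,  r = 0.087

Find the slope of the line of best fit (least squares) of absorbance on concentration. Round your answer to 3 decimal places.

0.047

b = r · sᵧ/sₓ = 0.087 · 1.481/2.716 = 0.047440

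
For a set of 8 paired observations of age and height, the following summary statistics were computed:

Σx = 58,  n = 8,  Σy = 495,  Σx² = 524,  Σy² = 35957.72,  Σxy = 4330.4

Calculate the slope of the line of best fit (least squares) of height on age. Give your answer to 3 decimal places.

Sxx = Σx² − (Σx)²/n = 524 − 420.5 = 103.5
Sxy = Σxy − (Σx)(Σy)/n = 4330.4 − 3588.75 = 741.65
b = Sxy/Sxx = 741.65/103.5 = 7.165700

7.166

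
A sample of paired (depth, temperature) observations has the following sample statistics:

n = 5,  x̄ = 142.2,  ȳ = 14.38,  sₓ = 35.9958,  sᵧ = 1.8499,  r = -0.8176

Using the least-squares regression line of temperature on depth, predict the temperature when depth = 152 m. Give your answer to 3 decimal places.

13.968

b = r · sᵧ/sₓ = -0.8176 · 1.8499/35.9958 = -0.042018
a = ȳ − b·x̄ = 14.38 − (-0.042018)·142.2 = 20.354986
ŷ(152) = a + b·152 = 20.354986 + (-0.042018)·152 = 13.968222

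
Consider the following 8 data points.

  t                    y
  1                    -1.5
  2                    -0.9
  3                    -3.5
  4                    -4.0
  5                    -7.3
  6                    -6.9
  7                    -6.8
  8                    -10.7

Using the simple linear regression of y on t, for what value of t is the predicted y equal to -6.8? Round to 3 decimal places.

5.751

n = 8, Σx = 36, Σy = -41.6, Σxy = -240.9, Σx² = 204
Sxx = Σx² − (Σx)²/n = 204 − 162 = 42
Sxy = Σxy − (Σx)(Σy)/n = -240.9 − (-187.2) = -53.7
b = Sxy/Sxx = -53.7/42 = -1.278571
a = ȳ − b·x̄ = -5.2 − (-1.278571)·4.5 = 0.553571
Set a + b·x = -6.8: x = (-6.8 − 0.553571) / (-1.278571) = 5.751397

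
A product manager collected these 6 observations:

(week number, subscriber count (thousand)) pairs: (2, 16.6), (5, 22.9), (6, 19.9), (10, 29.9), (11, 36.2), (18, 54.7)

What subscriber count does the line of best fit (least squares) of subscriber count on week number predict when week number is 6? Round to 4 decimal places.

n = 6, Σx = 52, Σy = 180.2, Σxy = 1948.9, Σx² = 610
Sxx = Σx² − (Σx)²/n = 610 − 450.666667 = 159.333333
Sxy = Σxy − (Σx)(Σy)/n = 1948.9 − 1561.733333 = 387.166667
b = Sxy/Sxx = 387.166667/159.333333 = 2.429916
a = ȳ − b·x̄ = 30.033333 − 2.429916·8.666667 = 8.974059
ŷ(6) = a + b·6 = 8.974059 + 2.429916·6 = 23.553556

23.5536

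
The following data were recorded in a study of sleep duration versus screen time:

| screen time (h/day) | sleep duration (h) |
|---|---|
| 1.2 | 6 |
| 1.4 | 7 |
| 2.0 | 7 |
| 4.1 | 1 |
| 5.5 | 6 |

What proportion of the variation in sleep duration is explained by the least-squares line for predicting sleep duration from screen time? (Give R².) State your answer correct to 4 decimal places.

0.2067

n = 5, Σx = 14.2, Σy = 27, Σxy = 68.1, Σx² = 54.46, Σy² = 171
Sxx = Σx² − (Σx)²/n = 54.46 − 40.328 = 14.132
Sxy = Σxy − (Σx)(Σy)/n = 68.1 − 76.68 = -8.58
Syy = Σy² − (Σy)²/n = 171 − 145.8 = 25.2
R² = Sxy²/(Sxx·Syy) = (-8.58)²/(14.132·25.2) = 0.206714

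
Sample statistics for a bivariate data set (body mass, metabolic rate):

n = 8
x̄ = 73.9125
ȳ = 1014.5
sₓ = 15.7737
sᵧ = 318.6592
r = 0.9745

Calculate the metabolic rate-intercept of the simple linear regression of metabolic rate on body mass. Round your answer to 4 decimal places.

b = r · sᵧ/sₓ = 0.9745 · 318.6592/15.7737 = 19.686782
a = ȳ − b·x̄ = 1014.5 − 19.686782·73.9125 = -440.599261

-440.5993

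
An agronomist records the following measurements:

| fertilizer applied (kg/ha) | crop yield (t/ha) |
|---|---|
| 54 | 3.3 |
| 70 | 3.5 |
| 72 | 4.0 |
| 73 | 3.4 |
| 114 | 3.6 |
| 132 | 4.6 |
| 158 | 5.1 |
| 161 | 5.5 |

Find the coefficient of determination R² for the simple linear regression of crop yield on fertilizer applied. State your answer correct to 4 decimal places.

n = 8, Σx = 834, Σy = 33, Σxy = 3668.3, Σx² = 99634, Σy² = 141.08
Sxx = Σx² − (Σx)²/n = 99634 − 86944.5 = 12689.5
Sxy = Σxy − (Σx)(Σy)/n = 3668.3 − 3440.25 = 228.05
Syy = Σy² − (Σy)²/n = 141.08 − 136.125 = 4.955
R² = Sxy²/(Sxx·Syy) = (228.05)²/(12689.5·4.955) = 0.827127

0.8271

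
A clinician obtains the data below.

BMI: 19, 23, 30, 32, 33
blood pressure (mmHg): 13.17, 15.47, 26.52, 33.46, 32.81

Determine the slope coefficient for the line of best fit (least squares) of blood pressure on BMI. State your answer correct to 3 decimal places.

n = 5, Σx = 137, Σy = 121.43, Σxy = 3555.09, Σx² = 3903
Sxx = Σx² − (Σx)²/n = 3903 − 3753.8 = 149.2
Sxy = Σxy − (Σx)(Σy)/n = 3555.09 − 3327.182 = 227.908
b = Sxy/Sxx = 227.908/149.2 = 1.527534

1.528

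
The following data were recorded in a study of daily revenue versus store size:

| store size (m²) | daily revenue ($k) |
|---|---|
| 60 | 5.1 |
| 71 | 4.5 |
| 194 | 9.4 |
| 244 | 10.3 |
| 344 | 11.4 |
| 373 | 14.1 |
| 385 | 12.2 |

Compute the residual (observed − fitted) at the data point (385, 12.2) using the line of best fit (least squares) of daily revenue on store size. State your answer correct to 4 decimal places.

-1.0689

n = 7, Σx = 1671, Σy = 67, Σxy = 18840.2, Σx² = 511503
Sxx = Σx² − (Σx)²/n = 511503 − 398891.571429 = 112611.428571
Sxy = Σxy − (Σx)(Σy)/n = 18840.2 − 15993.857143 = 2846.342857
b = Sxy/Sxx = 2846.342857/112611.428571 = 0.025276
a = ȳ − b·x̄ = 9.571429 − 0.025276·238.714286 = 3.537736
ŷ(385) = 3.537736 + 0.025276·385 = 13.268916
residual = y − ŷ = 12.2 − 13.268916 = -1.068916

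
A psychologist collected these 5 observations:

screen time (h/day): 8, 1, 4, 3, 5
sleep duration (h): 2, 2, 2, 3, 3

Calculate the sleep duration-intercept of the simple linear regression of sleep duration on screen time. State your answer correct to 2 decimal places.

n = 5, Σx = 21, Σy = 12, Σxy = 50, Σx² = 115
Sxx = Σx² − (Σx)²/n = 115 − 88.2 = 26.8
Sxy = Σxy − (Σx)(Σy)/n = 50 − 50.4 = -0.4
b = Sxy/Sxx = -0.4/26.8 = -0.014925
a = ȳ − b·x̄ = 2.4 − (-0.014925)·4.2 = 2.462687

2.46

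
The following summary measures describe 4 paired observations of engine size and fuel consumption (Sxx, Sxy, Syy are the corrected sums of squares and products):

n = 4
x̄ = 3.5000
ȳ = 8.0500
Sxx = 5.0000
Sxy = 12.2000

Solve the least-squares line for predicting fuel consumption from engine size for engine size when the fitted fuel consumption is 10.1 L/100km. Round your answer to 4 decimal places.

b = Sxy/Sxx = 12.2/5 = 2.44
a = ȳ − b·x̄ = 8.05 − 2.44·3.5 = -0.49
Set a + b·x = 10.1: x = (10.1 − (-0.49)) / 2.44 = 4.340164

4.3402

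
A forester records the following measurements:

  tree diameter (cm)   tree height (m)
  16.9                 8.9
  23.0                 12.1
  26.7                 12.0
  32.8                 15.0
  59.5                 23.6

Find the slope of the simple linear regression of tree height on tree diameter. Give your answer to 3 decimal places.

n = 5, Σx = 158.9, Σy = 71.6, Σxy = 2645.31, Σx² = 6143.59
Sxx = Σx² − (Σx)²/n = 6143.59 − 5049.842 = 1093.748
Sxy = Σxy − (Σx)(Σy)/n = 2645.31 − 2275.448 = 369.862
b = Sxy/Sxx = 369.862/1093.748 = 0.338160

0.338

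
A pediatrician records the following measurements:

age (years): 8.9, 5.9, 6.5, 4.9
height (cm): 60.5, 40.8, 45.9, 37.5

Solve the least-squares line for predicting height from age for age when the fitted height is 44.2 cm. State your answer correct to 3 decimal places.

6.217

n = 4, Σx = 26.2, Σy = 184.7, Σxy = 1261.27, Σx² = 180.28
Sxx = Σx² − (Σx)²/n = 180.28 − 171.61 = 8.67
Sxy = Σxy − (Σx)(Σy)/n = 1261.27 − 1209.785 = 51.485
b = Sxy/Sxx = 51.485/8.67 = 5.938293
a = ȳ − b·x̄ = 46.175 − 5.938293·6.55 = 7.279181
Set a + b·x = 44.2: x = (44.2 − 7.279181) / 5.938293 = 6.217413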